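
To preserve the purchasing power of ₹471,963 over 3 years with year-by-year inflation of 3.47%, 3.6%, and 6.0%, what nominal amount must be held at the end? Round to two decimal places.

Cumulative price-level factor: 1.0347 × 1.036 × 1.060 = 1.136266152.
Multiplying ₹471,963 by the price-level factor gives the future nominal sum.

₹536,275.58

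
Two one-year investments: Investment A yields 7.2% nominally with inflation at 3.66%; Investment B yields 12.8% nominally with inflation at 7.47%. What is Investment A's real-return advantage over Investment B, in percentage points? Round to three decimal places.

-1.545

Investment A real return: 1.072/1.0366 − 1 = 3.4150%.
Investment B real return: 1.128/1.0747 − 1 = 4.9595%.
Difference: 3.4150 − 4.9595 = -1.5445 pp.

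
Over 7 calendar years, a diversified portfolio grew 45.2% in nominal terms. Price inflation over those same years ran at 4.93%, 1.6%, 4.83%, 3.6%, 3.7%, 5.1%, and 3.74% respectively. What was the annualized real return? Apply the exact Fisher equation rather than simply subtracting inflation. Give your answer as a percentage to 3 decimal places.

1.491%

Cumulative inflation factor: 1.0493 × 1.016 × 1.0483 × 1.036 × 1.037 × 1.051 × 1.0374 ≈ 1.30908.
Nominal growth factor: 1.45200. Real growth factor = 1.45200 / 1.30908 ≈ 1.10918.
Annualized: 1.10918^(1/7) − 1 ≈ 0.01491.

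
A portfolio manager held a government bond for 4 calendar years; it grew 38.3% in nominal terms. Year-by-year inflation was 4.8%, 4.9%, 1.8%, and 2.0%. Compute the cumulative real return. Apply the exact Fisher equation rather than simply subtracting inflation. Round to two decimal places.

21.15%

Cumulative inflation factor: 1.048 × 1.049 × 1.018 × 1.020 ≈ 1.14152.
Nominal growth factor: 1.38300. Real growth factor = 1.38300 / 1.14152 ≈ 1.21154.
Total real return ≈ 21.1539%.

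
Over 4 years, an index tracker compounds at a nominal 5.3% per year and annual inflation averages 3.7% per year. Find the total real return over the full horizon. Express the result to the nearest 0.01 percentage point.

6.32%

The annual real rate is (1+5.3%)/(1+3.7%) − 1 = 1.5429%.
Compounded over 4 years: (1 + 0.015429)^4 − 1 ≈ 0.06316.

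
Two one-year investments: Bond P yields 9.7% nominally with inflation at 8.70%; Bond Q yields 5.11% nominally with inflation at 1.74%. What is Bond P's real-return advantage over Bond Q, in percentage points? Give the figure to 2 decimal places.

-2.39

Bond P real return: 1.097/1.0870 − 1 = 0.920%.
Bond Q real return: 1.0511/1.0174 − 1 = 3.312%.
Difference: 0.920 − 3.312 = -2.392 pp.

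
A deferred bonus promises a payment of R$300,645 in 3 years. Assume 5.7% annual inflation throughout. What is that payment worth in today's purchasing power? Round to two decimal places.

R$254,582.78

Price-level factor over 3 years: (1 + 5.7%)^3 = 1.180932193.
Purchasing power today: R$300,645 divided by that factor.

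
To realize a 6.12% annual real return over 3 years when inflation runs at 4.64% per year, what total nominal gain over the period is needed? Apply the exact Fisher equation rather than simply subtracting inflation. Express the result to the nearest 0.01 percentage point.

Required annual nominal rate: (1+6.12%)(1+4.64%) − 1 = 11.043968%.
Cumulative over 3 years: (1 + 0.11043968)^3 − 1 ≈ 0.36926.

36.93%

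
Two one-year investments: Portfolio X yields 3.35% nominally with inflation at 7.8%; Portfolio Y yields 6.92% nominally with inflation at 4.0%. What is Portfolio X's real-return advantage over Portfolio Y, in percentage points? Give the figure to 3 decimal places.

Portfolio X real return: 1.0335/1.078 − 1 = -4.1280%.
Portfolio Y real return: 1.0692/1.040 − 1 = 2.8077%.
Difference: -4.1280 − 2.8077 = -6.9357 pp.

-6.936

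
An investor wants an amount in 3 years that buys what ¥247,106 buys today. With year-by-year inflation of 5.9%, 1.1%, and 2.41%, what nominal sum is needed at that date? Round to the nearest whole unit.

¥270,940

Cumulative price-level factor: 1.059 × 1.011 × 1.0241 = 1.0964516409.
Multiplying ¥247,106 by the price-level factor gives the future nominal sum.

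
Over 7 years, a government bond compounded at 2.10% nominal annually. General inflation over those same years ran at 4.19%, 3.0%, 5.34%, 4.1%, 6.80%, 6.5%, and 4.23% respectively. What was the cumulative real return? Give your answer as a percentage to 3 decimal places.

-17.099%

Cumulative inflation factor: 1.0419 × 1.030 × 1.0534 × 1.041 × 1.0680 × 1.065 × 1.0423 ≈ 1.39515.
Nominal growth factor: 1.15659. Real growth factor = 1.15659 / 1.39515 ≈ 0.82901.
Total real return ≈ -17.0991%.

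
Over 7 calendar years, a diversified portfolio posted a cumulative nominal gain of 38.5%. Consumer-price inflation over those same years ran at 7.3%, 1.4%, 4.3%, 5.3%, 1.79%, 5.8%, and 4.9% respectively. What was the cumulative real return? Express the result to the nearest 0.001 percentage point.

Cumulative inflation factor: 1.073 × 1.014 × 1.043 × 1.053 × 1.0179 × 1.058 × 1.049 ≈ 1.34995.
Nominal growth factor: 1.38500. Real growth factor = 1.38500 / 1.34995 ≈ 1.02597.
Total real return ≈ 2.5966%.

2.597%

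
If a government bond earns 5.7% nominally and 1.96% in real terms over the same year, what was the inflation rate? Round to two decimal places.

From (1+r_nom) = (1+r_real)(1+π), we get 1+π = (1 + 5.7%)/(1 + 1.96%) = 1.057/1.0196 ≈ 1.03668.
So π ≈ 3.6681%.

3.67%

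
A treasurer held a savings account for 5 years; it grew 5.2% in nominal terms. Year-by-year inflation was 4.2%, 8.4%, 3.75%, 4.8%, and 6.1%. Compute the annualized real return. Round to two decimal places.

Cumulative inflation factor: 1.042 × 1.084 × 1.0375 × 1.048 × 1.061 ≈ 1.30305.
Nominal growth factor: 1.05200. Real growth factor = 1.05200 / 1.30305 ≈ 0.80734.
Annualized: 0.80734^(1/5) − 1 ≈ -0.04190.

-4.19%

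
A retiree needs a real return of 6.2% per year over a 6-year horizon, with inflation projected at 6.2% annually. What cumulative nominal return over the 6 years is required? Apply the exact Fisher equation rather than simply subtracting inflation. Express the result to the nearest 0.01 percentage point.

105.82%

Required annual nominal rate: (1+6.2%)(1+6.2%) − 1 = 12.7844%.
Cumulative over 6 years: (1 + 0.127844)^6 − 1 ≈ 1.05823.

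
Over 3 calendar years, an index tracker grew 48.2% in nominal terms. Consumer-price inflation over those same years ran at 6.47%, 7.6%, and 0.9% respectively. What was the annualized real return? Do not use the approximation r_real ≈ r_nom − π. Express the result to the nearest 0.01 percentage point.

8.64%

Cumulative inflation factor: 1.0647 × 1.076 × 1.009 ≈ 1.15593.
Nominal growth factor: 1.48200. Real growth factor = 1.48200 / 1.15593 ≈ 1.28209.
Annualized: 1.28209^(1/3) − 1 ≈ 0.08636.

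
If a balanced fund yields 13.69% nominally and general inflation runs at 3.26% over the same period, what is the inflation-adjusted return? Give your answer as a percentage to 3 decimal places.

Real return via the Fisher equation: (1 + 13.69%)/(1 + 3.26%) − 1 = 1.1369/1.0326 − 1 ≈ 0.10101.

10.101%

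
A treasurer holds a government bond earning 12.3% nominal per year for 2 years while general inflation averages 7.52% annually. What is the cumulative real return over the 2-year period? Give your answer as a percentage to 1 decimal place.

9.1%

The annual real rate is (1+12.3%)/(1+7.52%) − 1 = 4.4457%.
Compounded over 2 years: (1 + 0.044457)^2 − 1 ≈ 0.09089.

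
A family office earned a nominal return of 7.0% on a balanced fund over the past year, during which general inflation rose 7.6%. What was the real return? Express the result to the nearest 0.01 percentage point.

Real return via the Fisher equation: (1 + 7.0%)/(1 + 7.6%) − 1 = 1.070/1.076 − 1 ≈ -0.00558.

-0.56%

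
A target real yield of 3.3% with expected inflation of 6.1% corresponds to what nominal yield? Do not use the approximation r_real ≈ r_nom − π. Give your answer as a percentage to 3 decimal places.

By the Fisher equation, 1 + r_nom = (1 + 3.3%)(1 + 6.1%) = 1.033 × 1.061 = 1.096013.
So r_nom = 9.6013%.

9.601%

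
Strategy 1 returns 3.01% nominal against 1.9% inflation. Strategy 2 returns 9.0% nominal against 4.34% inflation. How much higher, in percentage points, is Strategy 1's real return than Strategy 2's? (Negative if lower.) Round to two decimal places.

-3.38

Strategy 1 real return: 1.0301/1.019 − 1 = 1.089%.
Strategy 2 real return: 1.090/1.0434 − 1 = 4.466%.
Difference: 1.089 − 4.466 = -3.377 pp.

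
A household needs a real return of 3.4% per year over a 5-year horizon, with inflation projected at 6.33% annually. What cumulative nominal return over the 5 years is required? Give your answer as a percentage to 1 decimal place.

60.7%

Required annual nominal rate: (1+3.4%)(1+6.33%) − 1 = 9.94522%.
Cumulative over 5 years: (1 + 0.0994522)^5 − 1 ≈ 0.60650.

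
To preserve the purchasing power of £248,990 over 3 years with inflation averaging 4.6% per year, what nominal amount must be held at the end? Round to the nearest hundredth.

Cumulative price-level factor: (1+4.6%)^3 = 1.144445336.
Multiplying £248,990 by the price-level factor gives the future nominal sum.

£284,955.44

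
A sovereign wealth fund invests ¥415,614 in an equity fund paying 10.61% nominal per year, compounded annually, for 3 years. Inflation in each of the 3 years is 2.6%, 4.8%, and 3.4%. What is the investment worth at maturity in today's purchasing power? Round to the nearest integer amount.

¥505,876

Nominal value at maturity: ¥415,614 × (1 + 10.61%)^3 ≈ ¥562,436.
Price-level factor over 3 years: 1.026 × 1.048 × 1.034 = 1.111806432.
The maturity value deflated by that factor is the answer in today's purchasing power.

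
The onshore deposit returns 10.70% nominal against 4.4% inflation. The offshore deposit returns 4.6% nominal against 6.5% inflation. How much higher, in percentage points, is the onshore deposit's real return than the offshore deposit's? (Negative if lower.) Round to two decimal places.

The onshore deposit real return: 1.1070/1.044 − 1 = 6.034%.
The offshore deposit real return: 1.046/1.065 − 1 = -1.784%.
Difference: 6.034 − (-1.784) = 7.818 pp.

7.82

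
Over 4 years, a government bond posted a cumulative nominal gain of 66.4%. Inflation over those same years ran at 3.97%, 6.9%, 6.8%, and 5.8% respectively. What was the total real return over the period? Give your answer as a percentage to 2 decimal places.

32.50%

Cumulative inflation factor: 1.0397 × 1.069 × 1.068 × 1.058 ≈ 1.25586.
Nominal growth factor: 1.66400. Real growth factor = 1.66400 / 1.25586 ≈ 1.32498.
Total real return ≈ 32.4984%.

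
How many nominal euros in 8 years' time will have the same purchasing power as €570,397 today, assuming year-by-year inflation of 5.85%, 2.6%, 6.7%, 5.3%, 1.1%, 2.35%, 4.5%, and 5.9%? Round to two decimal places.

Cumulative price-level factor: 1.0585 × 1.026 × 1.067 × 1.053 × 1.011 × 1.0235 × 1.045 × 1.059 ≈ 1.3972762166.
The nominal amount required is €570,397 scaled up by that factor.

€797,002.16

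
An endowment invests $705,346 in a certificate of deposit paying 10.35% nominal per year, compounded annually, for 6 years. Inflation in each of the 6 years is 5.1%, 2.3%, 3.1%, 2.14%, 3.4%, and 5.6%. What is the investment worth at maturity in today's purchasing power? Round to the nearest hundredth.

$1,030,193.74

Nominal value at maturity: $705,346 × (1 + 10.35%)^6 ≈ $1,273,609.33.
Price-level factor over 6 years: 1.051 × 1.023 × 1.031 × 1.0214 × 1.034 × 1.056 ≈ 1.2362813722.
The maturity value deflated by that factor is the answer in today's purchasing power.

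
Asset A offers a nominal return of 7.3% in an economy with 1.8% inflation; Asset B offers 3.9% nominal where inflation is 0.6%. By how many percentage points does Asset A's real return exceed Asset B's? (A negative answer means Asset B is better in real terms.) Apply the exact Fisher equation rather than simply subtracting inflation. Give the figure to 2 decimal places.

Asset A real return: 1.073/1.018 − 1 = 5.403%.
Asset B real return: 1.039/1.006 − 1 = 3.280%.
Difference: 5.403 − 3.280 = 2.123 pp.

2.12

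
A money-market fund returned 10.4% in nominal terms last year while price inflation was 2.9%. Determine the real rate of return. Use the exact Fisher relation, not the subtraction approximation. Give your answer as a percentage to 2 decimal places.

Real return via the Fisher equation: (1 + 10.4%)/(1 + 2.9%) − 1 = 1.104/1.029 − 1 ≈ 0.07289.

7.29%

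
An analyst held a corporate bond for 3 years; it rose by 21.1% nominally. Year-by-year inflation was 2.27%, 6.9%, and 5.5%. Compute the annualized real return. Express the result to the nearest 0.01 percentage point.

1.64%

Cumulative inflation factor: 1.0227 × 1.069 × 1.055 ≈ 1.15340.
Nominal growth factor: 1.21100. Real growth factor = 1.21100 / 1.15340 ≈ 1.04994.
Annualized: 1.04994^(1/3) − 1 ≈ 0.01638.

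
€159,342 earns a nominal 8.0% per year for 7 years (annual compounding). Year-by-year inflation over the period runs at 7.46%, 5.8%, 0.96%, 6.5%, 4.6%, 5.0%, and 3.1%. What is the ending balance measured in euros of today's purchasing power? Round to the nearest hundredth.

Nominal value at maturity: €159,342 × (1 + 8.0%)^7 ≈ €273,084.19.
Price-level factor over 7 years: 1.0746 × 1.058 × 1.0096 × 1.065 × 1.046 × 1.050 × 1.031 ≈ 1.3842390684.
The maturity value deflated by that factor is the answer in today's purchasing power.

€197,281.09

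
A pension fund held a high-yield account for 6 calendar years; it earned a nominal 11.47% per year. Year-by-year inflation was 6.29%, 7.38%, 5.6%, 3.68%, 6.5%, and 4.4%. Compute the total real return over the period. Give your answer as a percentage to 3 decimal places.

38.078%

Cumulative inflation factor: 1.0629 × 1.0738 × 1.056 × 1.0368 × 1.065 × 1.044 ≈ 1.38939.
Nominal growth factor: 1.91844. Real growth factor = 1.91844 / 1.38939 ≈ 1.38078.
Total real return ≈ 38.0776%.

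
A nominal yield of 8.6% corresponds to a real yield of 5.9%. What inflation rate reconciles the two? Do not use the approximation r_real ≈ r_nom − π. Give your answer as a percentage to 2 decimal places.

2.55%

From (1+r_nom) = (1+r_real)(1+π), we get 1+π = (1 + 8.6%)/(1 + 5.9%) = 1.086/1.059 ≈ 1.02550.
So π ≈ 2.5496%.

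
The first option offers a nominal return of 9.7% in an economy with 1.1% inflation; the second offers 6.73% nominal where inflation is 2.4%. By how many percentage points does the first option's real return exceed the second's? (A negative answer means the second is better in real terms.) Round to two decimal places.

4.28

The first option real return: 1.097/1.011 − 1 = 8.506%.
The second real return: 1.0673/1.024 − 1 = 4.229%.
Difference: 8.506 − 4.229 = 4.277 pp.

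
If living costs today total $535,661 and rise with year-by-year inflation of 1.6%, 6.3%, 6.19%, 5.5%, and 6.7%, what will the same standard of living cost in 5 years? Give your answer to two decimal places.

$691,540.31

Cumulative price-level factor: 1.016 × 1.063 × 1.0619 × 1.055 × 1.067 ≈ 1.2910036565.
Multiplying $535,661 by the price-level factor gives the future nominal sum.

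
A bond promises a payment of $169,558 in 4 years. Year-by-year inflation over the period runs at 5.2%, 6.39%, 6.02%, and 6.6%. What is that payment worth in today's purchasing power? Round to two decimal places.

Price-level factor over 4 years: 1.052 × 1.0639 × 1.0602 × 1.066 ≈ 1.2649156134.
Purchasing power today: $169,558 divided by that factor.

$134,046.89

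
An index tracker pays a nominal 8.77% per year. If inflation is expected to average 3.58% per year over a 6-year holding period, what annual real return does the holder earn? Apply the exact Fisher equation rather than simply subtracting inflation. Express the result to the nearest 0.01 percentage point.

With constant rates the annual real return is the same each year: (1+8.77%)/(1+3.58%) − 1 = 0.05011.

5.01%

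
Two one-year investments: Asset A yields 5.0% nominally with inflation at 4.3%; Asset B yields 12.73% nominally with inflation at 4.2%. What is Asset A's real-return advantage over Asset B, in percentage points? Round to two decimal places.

Asset A real return: 1.050/1.043 − 1 = 0.671%.
Asset B real return: 1.1273/1.042 − 1 = 8.186%.
Difference: 0.671 − 8.186 = -7.515 pp.

-7.52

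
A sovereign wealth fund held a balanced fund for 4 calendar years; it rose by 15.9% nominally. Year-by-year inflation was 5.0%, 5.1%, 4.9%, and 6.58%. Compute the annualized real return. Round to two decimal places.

Cumulative inflation factor: 1.050 × 1.051 × 1.049 × 1.0658 ≈ 1.23380.
Nominal growth factor: 1.15900. Real growth factor = 1.15900 / 1.23380 ≈ 0.93938.
Annualized: 0.93938^(1/4) − 1 ≈ -0.01551.

-1.55%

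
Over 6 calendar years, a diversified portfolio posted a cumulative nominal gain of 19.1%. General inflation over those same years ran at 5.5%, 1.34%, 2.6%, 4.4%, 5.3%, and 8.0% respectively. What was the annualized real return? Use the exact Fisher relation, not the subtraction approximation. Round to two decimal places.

Cumulative inflation factor: 1.055 × 1.0134 × 1.026 × 1.044 × 1.053 × 1.080 ≈ 1.30237.
Nominal growth factor: 1.19100. Real growth factor = 1.19100 / 1.30237 ≈ 0.91449.
Annualized: 0.91449^(1/6) − 1 ≈ -0.01479.

-1.48%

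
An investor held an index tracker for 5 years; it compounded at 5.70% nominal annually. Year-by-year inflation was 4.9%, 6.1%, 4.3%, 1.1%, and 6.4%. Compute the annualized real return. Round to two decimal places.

Cumulative inflation factor: 1.049 × 1.061 × 1.043 × 1.011 × 1.064 ≈ 1.24873.
Nominal growth factor: 1.31940. Real growth factor = 1.31940 / 1.24873 ≈ 1.05659.
Annualized: 1.05659^(1/5) − 1 ≈ 0.01107.

1.11%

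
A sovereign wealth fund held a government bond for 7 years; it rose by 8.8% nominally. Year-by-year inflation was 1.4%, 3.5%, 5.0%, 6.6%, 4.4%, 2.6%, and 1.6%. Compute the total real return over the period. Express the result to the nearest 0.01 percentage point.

-14.89%

Cumulative inflation factor: 1.014 × 1.035 × 1.050 × 1.066 × 1.044 × 1.026 × 1.016 ≈ 1.27840.
Nominal growth factor: 1.08800. Real growth factor = 1.08800 / 1.27840 ≈ 0.85106.
Total real return ≈ -14.8935%.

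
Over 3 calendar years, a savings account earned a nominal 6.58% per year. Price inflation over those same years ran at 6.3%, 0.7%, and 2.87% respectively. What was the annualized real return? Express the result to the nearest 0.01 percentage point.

Cumulative inflation factor: 1.063 × 1.007 × 1.0287 ≈ 1.10116.
Nominal growth factor: 1.21067. Real growth factor = 1.21067 / 1.10116 ≈ 1.09945.
Annualized: 1.09945^(1/3) − 1 ≈ 0.03211.

3.21%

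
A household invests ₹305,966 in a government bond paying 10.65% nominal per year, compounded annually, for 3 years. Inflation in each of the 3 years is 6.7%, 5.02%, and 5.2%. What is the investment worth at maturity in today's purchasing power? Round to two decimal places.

₹351,621.36

Nominal value at maturity: ₹305,966 × (1 + 10.65%)^3 ≈ ₹414,502.76.
Price-level factor over 3 years: 1.067 × 1.0502 × 1.052 = 1.1788326968.
Dividing the nominal maturity value by the price-level factor gives the value in today's money.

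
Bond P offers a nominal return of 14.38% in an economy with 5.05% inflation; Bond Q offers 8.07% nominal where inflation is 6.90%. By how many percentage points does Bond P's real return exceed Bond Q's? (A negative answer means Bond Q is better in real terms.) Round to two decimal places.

Bond P real return: 1.1438/1.0505 − 1 = 8.881%.
Bond Q real return: 1.0807/1.0690 − 1 = 1.094%.
Difference: 8.881 − 1.094 = 7.787 pp.

7.79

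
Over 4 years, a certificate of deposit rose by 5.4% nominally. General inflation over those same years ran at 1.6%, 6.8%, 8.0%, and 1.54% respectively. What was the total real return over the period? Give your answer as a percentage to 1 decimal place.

-11.4%

Cumulative inflation factor: 1.016 × 1.068 × 1.080 × 1.0154 ≈ 1.18994.
Nominal growth factor: 1.05400. Real growth factor = 1.05400 / 1.18994 ≈ 0.88576.
Total real return ≈ -11.4243%.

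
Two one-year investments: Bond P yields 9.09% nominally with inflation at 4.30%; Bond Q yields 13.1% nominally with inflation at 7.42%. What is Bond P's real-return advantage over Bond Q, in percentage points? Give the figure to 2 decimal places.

-0.70

Bond P real return: 1.0909/1.0430 − 1 = 4.593%.
Bond Q real return: 1.131/1.0742 − 1 = 5.288%.
Difference: 4.593 − 5.288 = -0.695 pp.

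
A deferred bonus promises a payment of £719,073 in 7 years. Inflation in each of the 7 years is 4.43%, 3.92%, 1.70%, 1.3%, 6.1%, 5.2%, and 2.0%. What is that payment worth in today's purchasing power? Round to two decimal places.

Price-level factor over 7 years: 1.0443 × 1.0392 × 1.0170 × 1.013 × 1.061 × 1.052 × 1.020 ≈ 1.2728760348.
Purchasing power today: £719,073 divided by that factor.

£564,919.90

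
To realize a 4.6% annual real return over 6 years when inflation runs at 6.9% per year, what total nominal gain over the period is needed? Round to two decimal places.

Required annual nominal rate: (1+4.6%)(1+6.9%) − 1 = 11.8174%.
Cumulative over 6 years: (1 + 0.118174)^6 − 1 ≈ 0.95459.

95.46%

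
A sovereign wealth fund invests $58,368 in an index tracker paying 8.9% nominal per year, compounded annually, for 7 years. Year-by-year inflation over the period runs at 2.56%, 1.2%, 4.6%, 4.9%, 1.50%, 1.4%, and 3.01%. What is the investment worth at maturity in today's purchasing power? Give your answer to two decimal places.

$87,805.33

Nominal value at maturity: $58,368 × (1 + 8.9%)^7 ≈ $106,015.65.
Price-level factor over 7 years: 1.0256 × 1.012 × 1.046 × 1.049 × 1.0150 × 1.014 × 1.0301 ≈ 1.2073941904.
Dividing the nominal maturity value by the price-level factor gives the value in today's money.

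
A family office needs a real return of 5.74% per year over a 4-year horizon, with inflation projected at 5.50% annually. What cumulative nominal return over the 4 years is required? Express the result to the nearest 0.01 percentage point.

Required annual nominal rate: (1+5.74%)(1+5.50%) − 1 = 11.5557%.
Cumulative over 4 years: (1 + 0.115557)^4 − 1 ≈ 0.54870.

54.87%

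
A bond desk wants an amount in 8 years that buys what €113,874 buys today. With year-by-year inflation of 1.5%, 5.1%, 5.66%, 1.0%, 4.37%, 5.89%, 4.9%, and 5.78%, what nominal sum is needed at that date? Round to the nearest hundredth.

Cumulative price-level factor: 1.015 × 1.051 × 1.0566 × 1.010 × 1.0437 × 1.0589 × 1.049 × 1.0578 ≈ 1.3960803714.
Multiplying €113,874 by the price-level factor gives the future nominal sum.

€158,977.26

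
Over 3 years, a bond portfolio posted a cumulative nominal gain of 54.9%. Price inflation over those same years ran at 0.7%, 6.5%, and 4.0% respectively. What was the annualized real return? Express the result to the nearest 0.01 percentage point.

11.57%

Cumulative inflation factor: 1.007 × 1.065 × 1.040 ≈ 1.11535.
Nominal growth factor: 1.54900. Real growth factor = 1.54900 / 1.11535 ≈ 1.38880.
Annualized: 1.38880^(1/3) − 1 ≈ 0.11570.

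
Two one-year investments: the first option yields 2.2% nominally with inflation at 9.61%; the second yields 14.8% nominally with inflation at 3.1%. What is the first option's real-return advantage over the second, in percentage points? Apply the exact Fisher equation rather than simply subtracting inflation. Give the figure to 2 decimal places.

-18.11

The first option real return: 1.022/1.0961 − 1 = -6.760%.
The second real return: 1.148/1.031 − 1 = 11.348%.
Difference: -6.760 − 11.348 = -18.108 pp.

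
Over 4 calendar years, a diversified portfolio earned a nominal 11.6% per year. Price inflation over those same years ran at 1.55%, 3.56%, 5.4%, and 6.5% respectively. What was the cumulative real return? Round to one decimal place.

Cumulative inflation factor: 1.0155 × 1.0356 × 1.054 × 1.065 ≈ 1.18049.
Nominal growth factor: 1.55116. Real growth factor = 1.55116 / 1.18049 ≈ 1.31400.
Total real return ≈ 31.3998%.

31.4%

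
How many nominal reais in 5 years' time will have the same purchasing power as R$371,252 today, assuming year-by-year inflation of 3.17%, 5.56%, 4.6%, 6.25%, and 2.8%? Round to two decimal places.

Cumulative price-level factor: 1.0317 × 1.0556 × 1.046 × 1.0625 × 1.028 ≈ 1.2442468502.
The nominal amount required is R$371,252 scaled up by that factor.

R$461,929.13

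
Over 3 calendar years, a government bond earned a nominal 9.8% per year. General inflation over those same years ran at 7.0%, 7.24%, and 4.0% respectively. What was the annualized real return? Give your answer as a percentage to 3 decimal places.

Cumulative inflation factor: 1.070 × 1.0724 × 1.040 ≈ 1.19337.
Nominal growth factor: 1.32375. Real growth factor = 1.32375 / 1.19337 ≈ 1.10926.
Annualized: 1.10926^(1/3) − 1 ≈ 0.03517.

3.517%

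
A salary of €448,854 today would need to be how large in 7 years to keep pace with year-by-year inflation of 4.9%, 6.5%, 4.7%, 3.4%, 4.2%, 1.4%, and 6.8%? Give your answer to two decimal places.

Cumulative price-level factor: 1.049 × 1.065 × 1.047 × 1.034 × 1.042 × 1.014 × 1.068 ≈ 1.3648007204.
The nominal amount required is €448,854 scaled up by that factor.

€612,596.26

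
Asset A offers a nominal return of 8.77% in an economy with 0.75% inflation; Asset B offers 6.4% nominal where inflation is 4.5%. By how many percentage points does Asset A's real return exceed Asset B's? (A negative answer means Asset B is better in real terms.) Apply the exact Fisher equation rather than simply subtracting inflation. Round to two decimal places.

Asset A real return: 1.0877/1.0075 − 1 = 7.960%.
Asset B real return: 1.064/1.045 − 1 = 1.818%.
Difference: 7.960 − 1.818 = 6.142 pp.

6.14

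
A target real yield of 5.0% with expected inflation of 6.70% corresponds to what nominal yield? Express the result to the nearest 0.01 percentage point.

By the Fisher equation, 1 + r_nom = (1 + 5.0%)(1 + 6.70%) = 1.050 × 1.0670 = 1.12035.
So r_nom = 12.035%.

12.04%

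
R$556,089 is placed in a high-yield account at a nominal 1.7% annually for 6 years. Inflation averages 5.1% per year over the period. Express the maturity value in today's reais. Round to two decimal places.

R$456,513.61

Nominal value at maturity: R$556,089 × (1 + 1.7%)^6 ≈ R$615,276.07.
Price-level factor over 6 years: (1 + 5.1%)^6 ≈ 1.3477715858.
The maturity value deflated by that factor is the answer in today's purchasing power.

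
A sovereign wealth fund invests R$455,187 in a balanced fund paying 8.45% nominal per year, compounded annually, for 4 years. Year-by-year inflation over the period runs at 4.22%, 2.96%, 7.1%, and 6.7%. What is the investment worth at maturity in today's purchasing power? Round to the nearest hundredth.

R$513,493.07

Nominal value at maturity: R$455,187 × (1 + 8.45%)^4 ≈ R$629,662.86.
Price-level factor over 4 years: 1.0422 × 1.0296 × 1.071 × 1.067 ≈ 1.2262343932.
Dividing the nominal maturity value by the price-level factor gives the value in today's money.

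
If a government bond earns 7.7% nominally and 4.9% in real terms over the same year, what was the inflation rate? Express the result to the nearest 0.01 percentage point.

2.67%

From (1+r_nom) = (1+r_real)(1+π), we get 1+π = (1 + 7.7%)/(1 + 4.9%) = 1.077/1.049 ≈ 1.02669.
So π ≈ 2.6692%.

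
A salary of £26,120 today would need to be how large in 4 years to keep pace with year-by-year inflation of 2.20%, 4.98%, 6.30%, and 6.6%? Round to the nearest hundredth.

Cumulative price-level factor: 1.0220 × 1.0498 × 1.0630 × 1.066 ≈ 1.2157602323.
Multiplying £26,120 by the price-level factor gives the future nominal sum.

£31,755.66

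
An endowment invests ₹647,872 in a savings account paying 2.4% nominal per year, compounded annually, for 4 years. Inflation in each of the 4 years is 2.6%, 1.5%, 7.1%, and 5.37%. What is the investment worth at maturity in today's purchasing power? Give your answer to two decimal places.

Nominal value at maturity: ₹647,872 × (1 + 2.4%)^4 ≈ ₹712,342.80.
Price-level factor over 4 years: 1.026 × 1.015 × 1.071 × 1.0537 ≈ 1.1752218407.
The maturity value deflated by that factor is the answer in today's purchasing power.

₹606,134.75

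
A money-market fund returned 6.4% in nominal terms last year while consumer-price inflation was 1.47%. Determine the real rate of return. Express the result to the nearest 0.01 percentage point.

Real return via the Fisher equation: (1 + 6.4%)/(1 + 1.47%) − 1 = 1.064/1.0147 − 1 ≈ 0.04859.

4.86%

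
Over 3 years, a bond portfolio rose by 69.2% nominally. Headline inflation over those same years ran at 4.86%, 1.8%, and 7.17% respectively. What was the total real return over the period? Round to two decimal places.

Cumulative inflation factor: 1.0486 × 1.018 × 1.0717 ≈ 1.14401.
Nominal growth factor: 1.69200. Real growth factor = 1.69200 / 1.14401 ≈ 1.47900.
Total real return ≈ 47.9005%.

47.90%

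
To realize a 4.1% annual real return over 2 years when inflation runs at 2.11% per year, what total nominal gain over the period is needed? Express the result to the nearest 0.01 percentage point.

Required annual nominal rate: (1+4.1%)(1+2.11%) − 1 = 6.29651%.
Cumulative over 2 years: (1 + 0.0629651)^2 − 1 ≈ 0.12989.

12.99%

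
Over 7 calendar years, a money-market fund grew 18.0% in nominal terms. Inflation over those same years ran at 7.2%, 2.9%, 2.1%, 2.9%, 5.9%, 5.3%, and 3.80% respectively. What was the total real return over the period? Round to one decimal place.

Cumulative inflation factor: 1.072 × 1.029 × 1.021 × 1.029 × 1.059 × 1.053 × 1.0380 ≈ 1.34145.
Nominal growth factor: 1.18000. Real growth factor = 1.18000 / 1.34145 ≈ 0.87965.
Total real return ≈ -12.0352%.

-12.0%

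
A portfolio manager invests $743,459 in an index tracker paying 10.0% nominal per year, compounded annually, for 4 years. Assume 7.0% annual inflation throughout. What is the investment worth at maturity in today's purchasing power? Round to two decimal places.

$830,410.16

Nominal value at maturity: $743,459 × (1 + 10.0%)^4 ≈ $1,088,498.32.
Price-level factor over 4 years: (1 + 7.0%)^4 = 1.31079601.
Dividing the nominal maturity value by the price-level factor gives the value in today's money.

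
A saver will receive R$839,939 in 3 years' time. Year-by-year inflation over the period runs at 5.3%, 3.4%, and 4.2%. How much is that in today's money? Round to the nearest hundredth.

R$740,339.84

Price-level factor over 3 years: 1.053 × 1.034 × 1.042 = 1.134531684.
Purchasing power today: R$839,939 divided by that factor.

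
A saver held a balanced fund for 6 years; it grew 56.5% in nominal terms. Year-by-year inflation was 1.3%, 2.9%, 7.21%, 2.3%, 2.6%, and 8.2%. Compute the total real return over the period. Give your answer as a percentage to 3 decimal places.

Cumulative inflation factor: 1.013 × 1.029 × 1.0721 × 1.023 × 1.026 × 1.082 ≈ 1.26914.
Nominal growth factor: 1.56500. Real growth factor = 1.56500 / 1.26914 ≈ 1.23312.
Total real return ≈ 23.3116%.

23.312%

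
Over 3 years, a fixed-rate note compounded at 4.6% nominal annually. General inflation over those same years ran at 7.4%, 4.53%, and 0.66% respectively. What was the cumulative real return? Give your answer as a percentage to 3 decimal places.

1.273%

Cumulative inflation factor: 1.074 × 1.0453 × 1.0066 ≈ 1.13006.
Nominal growth factor: 1.14445. Real growth factor = 1.14445 / 1.13006 ≈ 1.01273.
Total real return ≈ 1.2728%.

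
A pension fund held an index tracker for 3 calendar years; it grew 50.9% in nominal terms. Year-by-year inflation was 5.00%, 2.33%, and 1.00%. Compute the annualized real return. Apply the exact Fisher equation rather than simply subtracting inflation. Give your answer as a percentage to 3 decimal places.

Cumulative inflation factor: 1.0500 × 1.0233 × 1.0100 ≈ 1.08521.
Nominal growth factor: 1.50900. Real growth factor = 1.50900 / 1.08521 ≈ 1.39051.
Annualized: 1.39051^(1/3) − 1 ≈ 0.11616.

11.616%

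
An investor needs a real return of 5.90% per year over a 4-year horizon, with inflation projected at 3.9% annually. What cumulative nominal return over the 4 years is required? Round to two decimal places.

46.57%

Required annual nominal rate: (1+5.90%)(1+3.9%) − 1 = 10.0301%.
Cumulative over 4 years: (1 + 0.100301)^4 − 1 ≈ 0.46570.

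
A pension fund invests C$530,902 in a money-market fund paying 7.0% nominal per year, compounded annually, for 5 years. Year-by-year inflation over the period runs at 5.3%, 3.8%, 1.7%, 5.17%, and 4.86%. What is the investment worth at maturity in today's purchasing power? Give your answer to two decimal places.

Nominal value at maturity: C$530,902 × (1 + 7.0%)^5 ≈ C$744,617.52.
Price-level factor over 5 years: 1.053 × 1.038 × 1.017 × 1.0517 × 1.0486 ≈ 1.2258812568.
Dividing the nominal maturity value by the price-level factor gives the value in today's money.

C$607,414.07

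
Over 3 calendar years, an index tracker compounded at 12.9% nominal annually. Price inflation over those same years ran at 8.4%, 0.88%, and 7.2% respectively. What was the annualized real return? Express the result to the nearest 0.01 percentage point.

Cumulative inflation factor: 1.084 × 1.0088 × 1.072 ≈ 1.17227.
Nominal growth factor: 1.43907. Real growth factor = 1.43907 / 1.17227 ≈ 1.22759.
Annualized: 1.22759^(1/3) − 1 ≈ 0.07074.

7.07%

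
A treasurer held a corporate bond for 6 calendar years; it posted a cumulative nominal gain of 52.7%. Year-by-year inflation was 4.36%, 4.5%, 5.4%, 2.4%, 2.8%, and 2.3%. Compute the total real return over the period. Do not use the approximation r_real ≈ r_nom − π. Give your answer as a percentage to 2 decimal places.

Cumulative inflation factor: 1.0436 × 1.045 × 1.054 × 1.024 × 1.028 × 1.023 ≈ 1.23783.
Nominal growth factor: 1.52700. Real growth factor = 1.52700 / 1.23783 ≈ 1.23361.
Total real return ≈ 23.3614%.

23.36%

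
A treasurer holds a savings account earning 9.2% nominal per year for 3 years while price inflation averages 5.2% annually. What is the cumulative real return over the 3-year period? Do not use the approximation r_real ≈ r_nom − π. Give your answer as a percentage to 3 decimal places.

11.846%

The annual real rate is (1+9.2%)/(1+5.2%) − 1 = 3.8023%.
Compounded over 3 years: (1 + 0.038023)^3 − 1 ≈ 0.11846.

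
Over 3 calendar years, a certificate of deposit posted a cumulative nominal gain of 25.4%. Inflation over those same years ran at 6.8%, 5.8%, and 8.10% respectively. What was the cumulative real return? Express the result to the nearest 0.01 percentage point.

2.66%

Cumulative inflation factor: 1.068 × 1.058 × 1.0810 ≈ 1.22147.
Nominal growth factor: 1.25400. Real growth factor = 1.25400 / 1.22147 ≈ 1.02663.
Total real return ≈ 2.6632%.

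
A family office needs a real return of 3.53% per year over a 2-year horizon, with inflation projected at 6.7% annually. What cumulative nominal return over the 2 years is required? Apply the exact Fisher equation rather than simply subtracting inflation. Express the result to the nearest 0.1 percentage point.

Required annual nominal rate: (1+3.53%)(1+6.7%) − 1 = 10.46651%.
Cumulative over 2 years: (1 + 0.1046651)^2 − 1 ≈ 0.22028.

22.0%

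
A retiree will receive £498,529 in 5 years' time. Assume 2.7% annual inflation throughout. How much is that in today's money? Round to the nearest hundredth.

Price-level factor over 5 years: (1 + 2.7%)^5 ≈ 1.1424895016.
Purchasing power today: £498,529 divided by that factor.

£436,353.24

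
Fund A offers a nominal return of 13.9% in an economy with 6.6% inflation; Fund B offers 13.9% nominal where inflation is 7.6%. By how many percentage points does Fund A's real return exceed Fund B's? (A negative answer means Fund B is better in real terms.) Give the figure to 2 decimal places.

0.99

Fund A real return: 1.139/1.066 − 1 = 6.848%.
Fund B real return: 1.139/1.076 − 1 = 5.855%.
Difference: 6.848 − 5.855 = 0.993 pp.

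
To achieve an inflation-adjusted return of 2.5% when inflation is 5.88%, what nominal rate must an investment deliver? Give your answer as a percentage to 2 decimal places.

By the Fisher equation, 1 + r_nom = (1 + 2.5%)(1 + 5.88%) = 1.025 × 1.0588 = 1.08527.
So r_nom = 8.527%.

8.53%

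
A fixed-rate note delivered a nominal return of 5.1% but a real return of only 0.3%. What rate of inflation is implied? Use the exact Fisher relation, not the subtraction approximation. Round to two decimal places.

From (1+r_nom) = (1+r_real)(1+π), we get 1+π = (1 + 5.1%)/(1 + 0.3%) = 1.051/1.003 ≈ 1.04786.
So π ≈ 4.7856%.

4.79%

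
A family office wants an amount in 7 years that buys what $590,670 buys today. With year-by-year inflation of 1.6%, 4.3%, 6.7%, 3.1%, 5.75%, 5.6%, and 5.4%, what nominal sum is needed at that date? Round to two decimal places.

$810,458.76

Cumulative price-level factor: 1.016 × 1.043 × 1.067 × 1.031 × 1.0575 × 1.056 × 1.054 ≈ 1.3721007642.
The nominal amount required is $590,670 scaled up by that factor.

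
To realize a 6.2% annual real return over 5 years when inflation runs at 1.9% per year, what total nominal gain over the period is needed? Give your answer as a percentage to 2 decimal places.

Required annual nominal rate: (1+6.2%)(1+1.9%) − 1 = 8.2178%.
Cumulative over 5 years: (1 + 0.082178)^5 − 1 ≈ 0.48420.

48.42%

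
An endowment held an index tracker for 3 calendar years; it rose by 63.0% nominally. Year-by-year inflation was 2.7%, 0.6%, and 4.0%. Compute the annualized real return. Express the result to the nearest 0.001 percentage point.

14.902%

Cumulative inflation factor: 1.027 × 1.006 × 1.040 ≈ 1.07449.
Nominal growth factor: 1.63000. Real growth factor = 1.63000 / 1.07449 ≈ 1.51700.
Annualized: 1.51700^(1/3) − 1 ≈ 0.14902.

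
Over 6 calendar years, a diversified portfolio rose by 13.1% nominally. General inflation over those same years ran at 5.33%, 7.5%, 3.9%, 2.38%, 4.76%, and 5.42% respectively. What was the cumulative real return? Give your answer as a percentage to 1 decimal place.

Cumulative inflation factor: 1.0533 × 1.075 × 1.039 × 1.0238 × 1.0476 × 1.0542 ≈ 1.33018.
Nominal growth factor: 1.13100. Real growth factor = 1.13100 / 1.33018 ≈ 0.85026.
Total real return ≈ -14.9738%.

-15.0%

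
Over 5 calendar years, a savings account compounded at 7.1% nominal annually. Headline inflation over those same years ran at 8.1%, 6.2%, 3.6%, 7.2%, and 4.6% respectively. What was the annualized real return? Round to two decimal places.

1.11%

Cumulative inflation factor: 1.081 × 1.062 × 1.036 × 1.072 × 1.046 ≈ 1.33363.
Nominal growth factor: 1.40912. Real growth factor = 1.40912 / 1.33363 ≈ 1.05660.
Annualized: 1.05660^(1/5) − 1 ≈ 0.01107.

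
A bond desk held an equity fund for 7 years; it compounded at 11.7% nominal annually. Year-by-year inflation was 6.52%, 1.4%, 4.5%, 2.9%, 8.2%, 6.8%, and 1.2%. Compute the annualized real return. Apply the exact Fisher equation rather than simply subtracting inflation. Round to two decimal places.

Cumulative inflation factor: 1.0652 × 1.014 × 1.045 × 1.029 × 1.082 × 1.068 × 1.012 ≈ 1.35825.
Nominal growth factor: 2.16956. Real growth factor = 2.16956 / 1.35825 ≈ 1.59732.
Annualized: 1.59732^(1/7) − 1 ≈ 0.06919.

6.92%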